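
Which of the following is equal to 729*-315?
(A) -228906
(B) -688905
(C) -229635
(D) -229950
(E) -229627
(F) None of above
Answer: C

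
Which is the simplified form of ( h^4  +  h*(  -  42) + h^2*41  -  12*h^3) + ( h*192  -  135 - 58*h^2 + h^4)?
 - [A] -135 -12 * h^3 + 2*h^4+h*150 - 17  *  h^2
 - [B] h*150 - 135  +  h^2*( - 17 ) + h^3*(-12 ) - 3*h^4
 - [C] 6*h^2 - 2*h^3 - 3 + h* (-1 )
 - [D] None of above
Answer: A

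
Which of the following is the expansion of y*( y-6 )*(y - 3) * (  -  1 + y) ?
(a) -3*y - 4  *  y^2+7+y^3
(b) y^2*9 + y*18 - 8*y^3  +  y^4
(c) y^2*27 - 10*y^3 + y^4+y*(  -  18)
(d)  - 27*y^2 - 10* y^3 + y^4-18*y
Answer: c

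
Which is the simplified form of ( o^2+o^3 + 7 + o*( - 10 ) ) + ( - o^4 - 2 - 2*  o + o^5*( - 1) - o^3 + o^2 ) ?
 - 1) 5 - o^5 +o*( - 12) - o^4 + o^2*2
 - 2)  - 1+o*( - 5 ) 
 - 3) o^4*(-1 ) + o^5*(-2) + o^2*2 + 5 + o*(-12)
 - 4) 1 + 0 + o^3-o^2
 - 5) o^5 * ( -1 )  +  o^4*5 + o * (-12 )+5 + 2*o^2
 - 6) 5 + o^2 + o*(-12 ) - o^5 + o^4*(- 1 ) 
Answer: 1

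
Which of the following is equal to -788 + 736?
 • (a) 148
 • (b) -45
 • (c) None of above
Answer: c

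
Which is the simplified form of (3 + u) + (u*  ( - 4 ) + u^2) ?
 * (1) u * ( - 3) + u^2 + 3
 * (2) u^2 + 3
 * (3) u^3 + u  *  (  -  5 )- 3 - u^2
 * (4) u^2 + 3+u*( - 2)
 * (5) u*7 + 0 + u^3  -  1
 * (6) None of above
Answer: 1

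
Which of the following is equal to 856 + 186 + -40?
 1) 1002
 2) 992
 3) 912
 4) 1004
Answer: 1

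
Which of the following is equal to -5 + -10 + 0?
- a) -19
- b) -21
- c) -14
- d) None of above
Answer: d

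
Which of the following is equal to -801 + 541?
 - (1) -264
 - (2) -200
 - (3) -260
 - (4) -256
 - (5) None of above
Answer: 3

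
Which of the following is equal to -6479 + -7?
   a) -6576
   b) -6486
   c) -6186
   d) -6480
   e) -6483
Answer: b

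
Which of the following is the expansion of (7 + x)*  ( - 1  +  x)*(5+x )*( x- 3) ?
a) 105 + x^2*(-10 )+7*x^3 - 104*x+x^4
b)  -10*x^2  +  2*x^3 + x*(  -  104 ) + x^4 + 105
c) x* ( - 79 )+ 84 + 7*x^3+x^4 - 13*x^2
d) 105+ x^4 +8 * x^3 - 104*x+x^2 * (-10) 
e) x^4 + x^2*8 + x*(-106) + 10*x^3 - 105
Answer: d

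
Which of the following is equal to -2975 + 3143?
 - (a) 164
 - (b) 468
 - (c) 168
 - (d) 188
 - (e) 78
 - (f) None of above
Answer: c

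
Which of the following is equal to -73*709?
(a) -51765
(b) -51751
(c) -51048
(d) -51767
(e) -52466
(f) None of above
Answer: f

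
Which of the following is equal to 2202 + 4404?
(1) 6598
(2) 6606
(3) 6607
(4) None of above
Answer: 2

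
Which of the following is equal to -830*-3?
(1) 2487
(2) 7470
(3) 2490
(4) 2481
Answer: 3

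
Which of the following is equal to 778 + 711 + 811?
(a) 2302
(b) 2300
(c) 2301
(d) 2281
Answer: b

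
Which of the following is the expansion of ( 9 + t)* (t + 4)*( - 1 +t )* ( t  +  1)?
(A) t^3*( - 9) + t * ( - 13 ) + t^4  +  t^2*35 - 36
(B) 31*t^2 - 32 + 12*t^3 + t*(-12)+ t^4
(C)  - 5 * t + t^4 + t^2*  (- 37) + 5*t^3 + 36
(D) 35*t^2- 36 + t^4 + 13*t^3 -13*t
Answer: D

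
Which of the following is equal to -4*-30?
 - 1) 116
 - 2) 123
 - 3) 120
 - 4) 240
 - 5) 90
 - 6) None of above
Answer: 3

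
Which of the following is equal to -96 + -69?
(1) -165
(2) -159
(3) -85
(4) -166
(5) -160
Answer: 1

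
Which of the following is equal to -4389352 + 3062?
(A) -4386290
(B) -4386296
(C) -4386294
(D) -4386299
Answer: A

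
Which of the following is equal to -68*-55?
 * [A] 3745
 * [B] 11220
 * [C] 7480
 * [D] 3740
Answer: D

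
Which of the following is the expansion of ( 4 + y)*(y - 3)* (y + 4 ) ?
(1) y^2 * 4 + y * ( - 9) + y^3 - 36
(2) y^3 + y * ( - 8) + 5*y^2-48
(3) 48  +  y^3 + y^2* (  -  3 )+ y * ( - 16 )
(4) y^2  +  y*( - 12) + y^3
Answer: 2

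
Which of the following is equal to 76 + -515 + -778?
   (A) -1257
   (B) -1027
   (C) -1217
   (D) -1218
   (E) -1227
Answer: C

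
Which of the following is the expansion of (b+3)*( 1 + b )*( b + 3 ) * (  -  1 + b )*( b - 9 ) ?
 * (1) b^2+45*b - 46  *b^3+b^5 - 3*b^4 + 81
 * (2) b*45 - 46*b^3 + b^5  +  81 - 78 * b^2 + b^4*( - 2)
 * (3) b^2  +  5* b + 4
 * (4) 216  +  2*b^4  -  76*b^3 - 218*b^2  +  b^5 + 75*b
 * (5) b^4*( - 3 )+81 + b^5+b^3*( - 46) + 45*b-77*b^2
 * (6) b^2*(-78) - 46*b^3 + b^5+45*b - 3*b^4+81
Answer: 6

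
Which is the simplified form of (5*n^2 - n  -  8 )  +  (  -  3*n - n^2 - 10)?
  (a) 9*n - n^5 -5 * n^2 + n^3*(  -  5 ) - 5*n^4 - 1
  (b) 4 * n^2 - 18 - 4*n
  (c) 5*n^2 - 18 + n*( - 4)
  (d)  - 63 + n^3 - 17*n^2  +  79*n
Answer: b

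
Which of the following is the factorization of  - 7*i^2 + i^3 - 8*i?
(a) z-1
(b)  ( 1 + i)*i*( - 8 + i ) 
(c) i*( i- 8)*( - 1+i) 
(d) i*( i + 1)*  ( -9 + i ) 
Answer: b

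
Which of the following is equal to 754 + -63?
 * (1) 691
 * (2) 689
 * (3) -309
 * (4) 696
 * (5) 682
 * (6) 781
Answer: 1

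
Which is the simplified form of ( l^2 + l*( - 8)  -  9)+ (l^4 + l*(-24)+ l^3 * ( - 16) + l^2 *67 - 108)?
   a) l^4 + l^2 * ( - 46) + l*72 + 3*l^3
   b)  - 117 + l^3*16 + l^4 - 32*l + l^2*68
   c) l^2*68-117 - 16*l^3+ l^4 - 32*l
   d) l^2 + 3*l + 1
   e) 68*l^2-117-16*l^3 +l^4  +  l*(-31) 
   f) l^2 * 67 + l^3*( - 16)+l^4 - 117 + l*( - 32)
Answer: c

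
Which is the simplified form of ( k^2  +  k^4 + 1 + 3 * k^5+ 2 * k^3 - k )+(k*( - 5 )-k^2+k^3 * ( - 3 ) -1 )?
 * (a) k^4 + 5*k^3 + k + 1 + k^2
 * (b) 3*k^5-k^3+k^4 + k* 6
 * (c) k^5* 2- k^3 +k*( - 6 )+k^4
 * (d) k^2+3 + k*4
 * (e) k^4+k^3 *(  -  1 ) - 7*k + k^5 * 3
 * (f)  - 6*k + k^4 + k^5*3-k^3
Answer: f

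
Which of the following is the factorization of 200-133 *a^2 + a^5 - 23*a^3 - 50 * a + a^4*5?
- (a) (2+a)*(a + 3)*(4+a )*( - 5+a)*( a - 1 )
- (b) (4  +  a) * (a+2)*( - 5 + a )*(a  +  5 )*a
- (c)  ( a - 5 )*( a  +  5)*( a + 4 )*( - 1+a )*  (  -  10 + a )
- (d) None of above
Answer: d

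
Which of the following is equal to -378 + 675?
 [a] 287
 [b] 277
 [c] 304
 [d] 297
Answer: d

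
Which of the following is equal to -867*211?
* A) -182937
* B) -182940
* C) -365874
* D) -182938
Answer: A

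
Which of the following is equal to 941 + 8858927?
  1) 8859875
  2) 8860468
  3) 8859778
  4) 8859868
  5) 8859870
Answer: 4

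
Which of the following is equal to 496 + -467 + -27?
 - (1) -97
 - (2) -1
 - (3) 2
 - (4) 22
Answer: 3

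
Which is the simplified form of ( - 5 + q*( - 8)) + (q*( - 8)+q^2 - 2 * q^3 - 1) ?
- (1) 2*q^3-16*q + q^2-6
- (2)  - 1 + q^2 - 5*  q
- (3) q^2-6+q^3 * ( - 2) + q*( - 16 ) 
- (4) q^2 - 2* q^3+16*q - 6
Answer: 3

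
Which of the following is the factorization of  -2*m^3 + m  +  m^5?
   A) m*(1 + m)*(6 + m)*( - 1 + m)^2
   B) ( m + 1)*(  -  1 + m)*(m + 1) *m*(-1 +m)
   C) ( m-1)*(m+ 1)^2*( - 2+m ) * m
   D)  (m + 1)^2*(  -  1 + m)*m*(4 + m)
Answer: B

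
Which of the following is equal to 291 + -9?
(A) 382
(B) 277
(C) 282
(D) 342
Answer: C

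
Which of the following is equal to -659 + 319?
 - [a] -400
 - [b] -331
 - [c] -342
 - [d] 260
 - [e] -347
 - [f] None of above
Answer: f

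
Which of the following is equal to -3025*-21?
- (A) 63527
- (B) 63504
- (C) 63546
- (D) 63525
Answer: D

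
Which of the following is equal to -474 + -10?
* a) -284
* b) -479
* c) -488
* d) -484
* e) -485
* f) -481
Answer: d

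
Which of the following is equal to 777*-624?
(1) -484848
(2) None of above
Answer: 1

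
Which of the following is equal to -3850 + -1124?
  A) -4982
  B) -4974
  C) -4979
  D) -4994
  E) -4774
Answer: B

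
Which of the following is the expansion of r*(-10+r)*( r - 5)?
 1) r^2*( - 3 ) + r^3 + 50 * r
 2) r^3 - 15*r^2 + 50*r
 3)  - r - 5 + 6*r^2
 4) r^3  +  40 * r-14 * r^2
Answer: 2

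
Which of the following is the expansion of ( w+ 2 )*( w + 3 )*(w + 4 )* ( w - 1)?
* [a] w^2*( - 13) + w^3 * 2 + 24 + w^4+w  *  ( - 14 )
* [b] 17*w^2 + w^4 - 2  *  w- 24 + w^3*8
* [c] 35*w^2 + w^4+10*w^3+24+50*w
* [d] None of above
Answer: b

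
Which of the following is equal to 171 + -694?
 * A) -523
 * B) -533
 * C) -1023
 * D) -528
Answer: A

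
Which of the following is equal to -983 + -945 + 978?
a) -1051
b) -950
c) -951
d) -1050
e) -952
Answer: b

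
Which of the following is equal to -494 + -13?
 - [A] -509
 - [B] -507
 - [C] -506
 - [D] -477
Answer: B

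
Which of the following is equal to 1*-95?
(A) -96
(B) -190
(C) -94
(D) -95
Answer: D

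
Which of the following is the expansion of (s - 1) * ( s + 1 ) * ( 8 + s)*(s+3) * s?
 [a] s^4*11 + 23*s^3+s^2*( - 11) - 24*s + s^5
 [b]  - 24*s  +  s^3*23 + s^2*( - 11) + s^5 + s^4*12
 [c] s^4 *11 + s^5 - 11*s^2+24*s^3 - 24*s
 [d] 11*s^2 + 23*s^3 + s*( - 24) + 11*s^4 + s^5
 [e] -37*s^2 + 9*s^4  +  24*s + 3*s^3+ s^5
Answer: a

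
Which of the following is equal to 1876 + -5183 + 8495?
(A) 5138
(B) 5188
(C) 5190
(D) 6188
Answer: B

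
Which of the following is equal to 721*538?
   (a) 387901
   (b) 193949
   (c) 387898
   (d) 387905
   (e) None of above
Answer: c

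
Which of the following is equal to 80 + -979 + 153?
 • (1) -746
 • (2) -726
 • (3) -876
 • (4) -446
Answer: 1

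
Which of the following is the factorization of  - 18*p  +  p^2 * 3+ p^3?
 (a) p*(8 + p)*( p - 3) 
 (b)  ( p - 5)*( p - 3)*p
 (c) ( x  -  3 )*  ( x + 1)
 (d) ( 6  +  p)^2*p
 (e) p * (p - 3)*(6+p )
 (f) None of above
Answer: e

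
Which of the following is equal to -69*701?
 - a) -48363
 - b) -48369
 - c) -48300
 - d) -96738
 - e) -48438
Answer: b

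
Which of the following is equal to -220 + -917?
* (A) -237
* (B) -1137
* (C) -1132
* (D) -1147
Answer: B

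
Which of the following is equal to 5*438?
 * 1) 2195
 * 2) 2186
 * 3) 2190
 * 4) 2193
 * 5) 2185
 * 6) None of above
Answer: 3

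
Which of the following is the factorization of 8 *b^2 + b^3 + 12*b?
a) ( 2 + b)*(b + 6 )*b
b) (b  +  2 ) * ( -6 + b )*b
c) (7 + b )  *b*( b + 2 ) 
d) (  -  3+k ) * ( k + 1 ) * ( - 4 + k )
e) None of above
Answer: a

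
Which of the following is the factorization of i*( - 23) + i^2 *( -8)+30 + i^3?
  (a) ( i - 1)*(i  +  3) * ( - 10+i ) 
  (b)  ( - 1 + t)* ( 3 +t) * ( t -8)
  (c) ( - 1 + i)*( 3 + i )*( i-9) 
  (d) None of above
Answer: a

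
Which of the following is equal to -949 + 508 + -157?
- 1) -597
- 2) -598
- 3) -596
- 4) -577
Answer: 2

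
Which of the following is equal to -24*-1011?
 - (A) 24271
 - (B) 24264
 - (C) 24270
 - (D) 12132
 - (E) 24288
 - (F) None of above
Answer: B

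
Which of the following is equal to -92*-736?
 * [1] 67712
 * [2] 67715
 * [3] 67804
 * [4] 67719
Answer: 1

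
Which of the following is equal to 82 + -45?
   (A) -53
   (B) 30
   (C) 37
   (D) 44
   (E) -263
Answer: C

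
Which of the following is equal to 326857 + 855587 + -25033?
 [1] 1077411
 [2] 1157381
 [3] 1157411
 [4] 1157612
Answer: 3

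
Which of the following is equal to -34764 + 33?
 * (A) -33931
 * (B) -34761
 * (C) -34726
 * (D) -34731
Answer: D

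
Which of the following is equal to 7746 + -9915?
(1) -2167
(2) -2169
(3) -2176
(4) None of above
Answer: 2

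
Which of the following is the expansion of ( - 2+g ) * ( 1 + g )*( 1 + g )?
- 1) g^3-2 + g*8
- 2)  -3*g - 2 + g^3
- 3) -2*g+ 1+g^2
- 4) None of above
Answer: 2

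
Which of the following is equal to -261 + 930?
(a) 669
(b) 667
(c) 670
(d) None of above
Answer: a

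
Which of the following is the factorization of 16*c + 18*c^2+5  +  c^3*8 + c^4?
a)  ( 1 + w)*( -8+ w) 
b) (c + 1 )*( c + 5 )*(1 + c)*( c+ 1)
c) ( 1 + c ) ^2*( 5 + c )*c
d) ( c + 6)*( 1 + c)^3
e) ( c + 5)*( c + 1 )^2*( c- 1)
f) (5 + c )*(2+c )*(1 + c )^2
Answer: b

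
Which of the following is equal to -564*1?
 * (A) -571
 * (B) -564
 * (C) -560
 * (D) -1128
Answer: B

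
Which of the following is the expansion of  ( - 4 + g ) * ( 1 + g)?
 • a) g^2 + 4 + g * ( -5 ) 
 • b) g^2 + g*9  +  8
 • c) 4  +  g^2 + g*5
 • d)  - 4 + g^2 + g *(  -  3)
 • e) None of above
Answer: d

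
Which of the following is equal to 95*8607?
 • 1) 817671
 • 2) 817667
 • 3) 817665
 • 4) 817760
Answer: 3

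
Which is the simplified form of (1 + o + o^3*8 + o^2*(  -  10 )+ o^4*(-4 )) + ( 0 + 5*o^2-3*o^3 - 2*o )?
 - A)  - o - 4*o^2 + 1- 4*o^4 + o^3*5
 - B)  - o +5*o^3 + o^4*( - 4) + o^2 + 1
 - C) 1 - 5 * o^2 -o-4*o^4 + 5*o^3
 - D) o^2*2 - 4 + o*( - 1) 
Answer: C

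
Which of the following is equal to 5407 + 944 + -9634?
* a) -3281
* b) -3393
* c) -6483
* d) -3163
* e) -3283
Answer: e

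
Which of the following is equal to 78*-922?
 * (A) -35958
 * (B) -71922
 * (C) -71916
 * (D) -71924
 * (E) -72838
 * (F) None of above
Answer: C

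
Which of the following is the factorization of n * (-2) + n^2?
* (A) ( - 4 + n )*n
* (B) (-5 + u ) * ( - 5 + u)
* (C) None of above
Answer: C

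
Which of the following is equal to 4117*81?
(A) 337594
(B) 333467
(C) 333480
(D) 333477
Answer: D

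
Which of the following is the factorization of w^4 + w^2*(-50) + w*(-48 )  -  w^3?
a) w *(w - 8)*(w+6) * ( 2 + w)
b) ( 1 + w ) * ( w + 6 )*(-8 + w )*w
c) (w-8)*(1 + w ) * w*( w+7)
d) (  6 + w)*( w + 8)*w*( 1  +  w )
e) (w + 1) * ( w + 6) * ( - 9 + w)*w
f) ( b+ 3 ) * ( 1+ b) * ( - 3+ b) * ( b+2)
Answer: b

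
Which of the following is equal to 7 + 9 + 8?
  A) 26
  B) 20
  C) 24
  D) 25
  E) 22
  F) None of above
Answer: C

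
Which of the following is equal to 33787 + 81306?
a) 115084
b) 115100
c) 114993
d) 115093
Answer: d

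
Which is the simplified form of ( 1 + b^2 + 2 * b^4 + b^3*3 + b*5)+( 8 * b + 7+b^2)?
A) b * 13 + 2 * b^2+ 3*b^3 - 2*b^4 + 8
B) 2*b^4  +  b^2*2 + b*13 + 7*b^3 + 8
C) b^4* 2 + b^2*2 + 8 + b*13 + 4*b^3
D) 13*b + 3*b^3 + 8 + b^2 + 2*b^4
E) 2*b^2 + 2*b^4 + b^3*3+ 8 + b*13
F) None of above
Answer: E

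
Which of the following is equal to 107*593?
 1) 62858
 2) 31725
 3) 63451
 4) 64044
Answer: 3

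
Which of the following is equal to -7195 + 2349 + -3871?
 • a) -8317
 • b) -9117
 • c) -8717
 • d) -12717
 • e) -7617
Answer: c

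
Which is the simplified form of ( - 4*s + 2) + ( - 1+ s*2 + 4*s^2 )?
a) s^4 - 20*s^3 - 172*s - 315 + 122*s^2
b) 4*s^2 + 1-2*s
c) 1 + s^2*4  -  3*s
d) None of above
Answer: b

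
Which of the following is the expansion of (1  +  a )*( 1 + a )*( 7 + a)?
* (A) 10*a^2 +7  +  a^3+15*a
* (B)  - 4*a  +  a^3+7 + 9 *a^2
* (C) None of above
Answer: C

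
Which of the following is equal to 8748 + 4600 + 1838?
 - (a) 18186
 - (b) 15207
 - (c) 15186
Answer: c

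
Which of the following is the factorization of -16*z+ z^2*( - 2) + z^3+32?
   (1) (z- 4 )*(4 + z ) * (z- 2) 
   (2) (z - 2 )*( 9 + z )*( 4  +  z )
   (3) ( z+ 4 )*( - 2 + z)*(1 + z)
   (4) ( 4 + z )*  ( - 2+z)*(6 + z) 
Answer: 1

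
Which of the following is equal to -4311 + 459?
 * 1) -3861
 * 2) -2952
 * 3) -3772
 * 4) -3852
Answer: 4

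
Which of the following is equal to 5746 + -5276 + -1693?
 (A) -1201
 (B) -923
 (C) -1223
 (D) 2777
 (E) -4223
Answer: C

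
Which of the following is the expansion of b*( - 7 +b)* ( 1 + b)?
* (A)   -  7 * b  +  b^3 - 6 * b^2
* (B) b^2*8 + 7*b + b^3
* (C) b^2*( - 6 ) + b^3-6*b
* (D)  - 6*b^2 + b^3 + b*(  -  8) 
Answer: A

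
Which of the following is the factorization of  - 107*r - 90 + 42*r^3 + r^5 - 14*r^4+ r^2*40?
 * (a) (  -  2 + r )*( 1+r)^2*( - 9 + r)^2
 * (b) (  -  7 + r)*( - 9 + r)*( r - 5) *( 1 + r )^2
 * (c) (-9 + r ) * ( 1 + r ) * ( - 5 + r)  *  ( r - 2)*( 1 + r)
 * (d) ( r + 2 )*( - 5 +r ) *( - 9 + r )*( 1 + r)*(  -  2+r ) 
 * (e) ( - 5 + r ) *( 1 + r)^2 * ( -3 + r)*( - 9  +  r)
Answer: c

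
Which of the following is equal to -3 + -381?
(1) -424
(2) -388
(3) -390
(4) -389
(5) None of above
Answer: 5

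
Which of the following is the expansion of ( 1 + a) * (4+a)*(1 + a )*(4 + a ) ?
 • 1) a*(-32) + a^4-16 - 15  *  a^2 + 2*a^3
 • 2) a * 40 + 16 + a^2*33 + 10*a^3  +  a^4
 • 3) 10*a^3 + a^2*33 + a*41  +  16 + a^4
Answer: 2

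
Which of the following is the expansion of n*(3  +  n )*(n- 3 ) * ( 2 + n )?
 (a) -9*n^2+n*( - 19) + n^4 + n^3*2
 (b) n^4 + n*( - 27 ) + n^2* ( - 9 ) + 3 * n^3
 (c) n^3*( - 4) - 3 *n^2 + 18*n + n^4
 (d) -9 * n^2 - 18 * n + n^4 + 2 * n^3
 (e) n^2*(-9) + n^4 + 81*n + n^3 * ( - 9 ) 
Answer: d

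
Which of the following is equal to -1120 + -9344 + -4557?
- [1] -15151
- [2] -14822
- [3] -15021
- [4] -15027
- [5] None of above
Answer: 3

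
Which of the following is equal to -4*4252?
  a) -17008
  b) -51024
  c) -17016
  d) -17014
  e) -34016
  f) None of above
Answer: a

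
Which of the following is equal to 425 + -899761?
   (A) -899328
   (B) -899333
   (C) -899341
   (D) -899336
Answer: D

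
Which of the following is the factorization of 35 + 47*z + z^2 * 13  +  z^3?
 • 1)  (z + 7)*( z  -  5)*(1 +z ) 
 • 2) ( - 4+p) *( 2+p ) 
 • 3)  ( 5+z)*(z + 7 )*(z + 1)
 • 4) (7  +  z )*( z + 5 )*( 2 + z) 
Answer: 3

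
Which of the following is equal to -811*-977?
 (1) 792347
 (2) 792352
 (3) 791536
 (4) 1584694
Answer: 1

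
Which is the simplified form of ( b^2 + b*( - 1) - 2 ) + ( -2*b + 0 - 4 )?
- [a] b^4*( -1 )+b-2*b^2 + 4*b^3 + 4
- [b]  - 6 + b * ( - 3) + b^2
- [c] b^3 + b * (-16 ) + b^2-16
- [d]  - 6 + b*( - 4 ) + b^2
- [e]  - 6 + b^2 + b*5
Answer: b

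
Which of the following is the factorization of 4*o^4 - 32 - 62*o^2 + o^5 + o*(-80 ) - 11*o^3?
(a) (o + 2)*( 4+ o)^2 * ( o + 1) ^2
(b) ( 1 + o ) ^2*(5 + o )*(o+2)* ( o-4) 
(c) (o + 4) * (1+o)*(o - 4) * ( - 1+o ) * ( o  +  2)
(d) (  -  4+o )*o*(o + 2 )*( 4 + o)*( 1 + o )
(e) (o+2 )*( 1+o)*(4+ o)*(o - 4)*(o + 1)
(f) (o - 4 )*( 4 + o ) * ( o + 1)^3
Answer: e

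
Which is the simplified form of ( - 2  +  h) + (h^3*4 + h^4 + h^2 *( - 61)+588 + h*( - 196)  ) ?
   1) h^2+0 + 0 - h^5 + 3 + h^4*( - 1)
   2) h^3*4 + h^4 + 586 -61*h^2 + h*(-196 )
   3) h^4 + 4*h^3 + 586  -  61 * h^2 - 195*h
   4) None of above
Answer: 3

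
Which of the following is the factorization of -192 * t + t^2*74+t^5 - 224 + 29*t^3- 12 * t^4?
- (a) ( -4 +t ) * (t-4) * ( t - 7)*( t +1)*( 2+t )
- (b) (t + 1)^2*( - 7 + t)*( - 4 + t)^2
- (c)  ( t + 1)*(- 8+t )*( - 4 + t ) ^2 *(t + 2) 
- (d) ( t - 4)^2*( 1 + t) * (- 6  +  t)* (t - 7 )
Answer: a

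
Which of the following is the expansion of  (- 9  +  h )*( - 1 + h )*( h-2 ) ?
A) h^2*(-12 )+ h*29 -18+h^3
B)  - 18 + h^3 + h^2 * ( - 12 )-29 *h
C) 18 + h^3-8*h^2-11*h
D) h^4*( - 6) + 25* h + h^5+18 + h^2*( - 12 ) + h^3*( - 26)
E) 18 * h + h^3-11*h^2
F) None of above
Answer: A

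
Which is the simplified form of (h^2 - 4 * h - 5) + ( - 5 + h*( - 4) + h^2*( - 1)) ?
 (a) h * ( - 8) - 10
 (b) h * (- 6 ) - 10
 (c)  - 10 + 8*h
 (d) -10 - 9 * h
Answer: a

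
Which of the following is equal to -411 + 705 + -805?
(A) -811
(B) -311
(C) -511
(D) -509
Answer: C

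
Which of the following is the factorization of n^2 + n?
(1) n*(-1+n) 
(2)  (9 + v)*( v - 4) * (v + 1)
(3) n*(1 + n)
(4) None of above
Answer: 3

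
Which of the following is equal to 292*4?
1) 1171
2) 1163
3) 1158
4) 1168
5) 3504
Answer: 4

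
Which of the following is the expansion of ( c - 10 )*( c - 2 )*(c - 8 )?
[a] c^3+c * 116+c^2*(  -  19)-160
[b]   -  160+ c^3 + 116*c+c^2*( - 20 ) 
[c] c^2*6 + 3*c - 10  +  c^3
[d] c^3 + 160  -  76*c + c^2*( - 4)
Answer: b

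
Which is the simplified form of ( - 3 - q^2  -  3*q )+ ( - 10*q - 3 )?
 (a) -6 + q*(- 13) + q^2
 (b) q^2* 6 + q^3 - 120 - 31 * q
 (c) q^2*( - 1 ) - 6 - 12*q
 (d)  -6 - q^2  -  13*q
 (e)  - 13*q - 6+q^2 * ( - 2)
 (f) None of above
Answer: d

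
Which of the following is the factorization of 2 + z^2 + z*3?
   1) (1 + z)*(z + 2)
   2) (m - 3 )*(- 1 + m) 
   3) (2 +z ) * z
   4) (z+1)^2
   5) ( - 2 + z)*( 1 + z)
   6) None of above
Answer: 1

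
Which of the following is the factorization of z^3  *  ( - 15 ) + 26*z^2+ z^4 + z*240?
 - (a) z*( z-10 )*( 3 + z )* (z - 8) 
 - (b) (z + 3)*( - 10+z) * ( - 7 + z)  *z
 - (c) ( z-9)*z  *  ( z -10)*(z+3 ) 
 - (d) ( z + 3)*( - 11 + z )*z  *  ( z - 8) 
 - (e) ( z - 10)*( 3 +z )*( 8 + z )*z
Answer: a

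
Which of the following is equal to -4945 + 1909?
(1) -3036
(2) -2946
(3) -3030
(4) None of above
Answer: 1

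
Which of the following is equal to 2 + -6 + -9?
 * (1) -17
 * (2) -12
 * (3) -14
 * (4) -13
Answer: 4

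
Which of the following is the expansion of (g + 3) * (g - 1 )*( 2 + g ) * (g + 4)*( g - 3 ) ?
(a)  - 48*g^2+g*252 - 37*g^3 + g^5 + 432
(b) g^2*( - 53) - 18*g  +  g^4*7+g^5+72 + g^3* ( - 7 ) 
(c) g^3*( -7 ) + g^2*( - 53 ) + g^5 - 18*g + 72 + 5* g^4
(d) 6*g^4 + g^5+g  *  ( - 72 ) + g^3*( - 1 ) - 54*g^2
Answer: c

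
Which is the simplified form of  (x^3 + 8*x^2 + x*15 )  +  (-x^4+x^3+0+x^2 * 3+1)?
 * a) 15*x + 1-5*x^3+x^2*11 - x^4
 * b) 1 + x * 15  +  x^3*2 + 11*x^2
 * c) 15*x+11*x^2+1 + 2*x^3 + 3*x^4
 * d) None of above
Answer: d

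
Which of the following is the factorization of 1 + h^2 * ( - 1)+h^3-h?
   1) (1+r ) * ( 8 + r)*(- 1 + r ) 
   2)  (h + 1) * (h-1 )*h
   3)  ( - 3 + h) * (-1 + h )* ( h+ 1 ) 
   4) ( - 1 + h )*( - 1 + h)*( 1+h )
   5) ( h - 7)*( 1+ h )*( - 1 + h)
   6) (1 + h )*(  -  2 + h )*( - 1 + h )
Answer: 4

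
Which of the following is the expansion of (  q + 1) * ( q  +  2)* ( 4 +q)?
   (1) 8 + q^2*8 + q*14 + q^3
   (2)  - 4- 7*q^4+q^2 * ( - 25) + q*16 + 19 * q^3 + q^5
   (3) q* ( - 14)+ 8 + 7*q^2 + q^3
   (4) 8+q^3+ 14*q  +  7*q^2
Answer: 4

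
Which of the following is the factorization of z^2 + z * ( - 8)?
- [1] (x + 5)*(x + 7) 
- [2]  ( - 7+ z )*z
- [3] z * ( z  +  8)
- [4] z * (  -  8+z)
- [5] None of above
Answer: 4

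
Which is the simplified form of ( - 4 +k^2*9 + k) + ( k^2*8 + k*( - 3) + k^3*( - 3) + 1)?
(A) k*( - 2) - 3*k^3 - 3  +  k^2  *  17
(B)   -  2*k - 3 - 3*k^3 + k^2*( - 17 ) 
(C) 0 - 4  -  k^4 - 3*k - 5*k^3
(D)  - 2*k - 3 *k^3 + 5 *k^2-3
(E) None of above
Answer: A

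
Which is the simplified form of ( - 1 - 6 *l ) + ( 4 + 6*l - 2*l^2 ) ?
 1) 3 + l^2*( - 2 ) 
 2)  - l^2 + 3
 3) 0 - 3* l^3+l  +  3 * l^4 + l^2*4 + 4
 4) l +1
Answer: 1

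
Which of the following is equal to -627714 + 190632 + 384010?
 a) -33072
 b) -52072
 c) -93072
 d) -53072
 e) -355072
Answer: d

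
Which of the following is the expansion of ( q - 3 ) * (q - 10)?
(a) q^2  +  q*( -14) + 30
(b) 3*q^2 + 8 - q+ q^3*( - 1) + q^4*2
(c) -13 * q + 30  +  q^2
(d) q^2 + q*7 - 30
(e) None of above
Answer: c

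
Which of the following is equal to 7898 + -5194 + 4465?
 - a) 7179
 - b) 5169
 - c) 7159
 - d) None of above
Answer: d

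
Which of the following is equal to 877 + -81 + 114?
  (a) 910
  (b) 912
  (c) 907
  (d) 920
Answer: a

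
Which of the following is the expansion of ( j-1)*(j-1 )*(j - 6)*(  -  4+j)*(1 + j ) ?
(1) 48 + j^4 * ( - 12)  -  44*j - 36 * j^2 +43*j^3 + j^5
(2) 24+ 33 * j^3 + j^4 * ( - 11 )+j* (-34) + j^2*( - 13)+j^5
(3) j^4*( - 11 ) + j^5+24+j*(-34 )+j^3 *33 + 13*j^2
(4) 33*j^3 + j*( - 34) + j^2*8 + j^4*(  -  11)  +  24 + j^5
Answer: 2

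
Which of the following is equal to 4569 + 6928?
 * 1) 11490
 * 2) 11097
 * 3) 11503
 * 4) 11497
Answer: 4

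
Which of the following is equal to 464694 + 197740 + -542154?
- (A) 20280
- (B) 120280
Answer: B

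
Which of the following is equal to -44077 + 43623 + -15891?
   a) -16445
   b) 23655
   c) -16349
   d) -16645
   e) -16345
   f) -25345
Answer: e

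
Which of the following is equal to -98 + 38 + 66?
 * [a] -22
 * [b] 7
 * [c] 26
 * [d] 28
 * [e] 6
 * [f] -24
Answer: e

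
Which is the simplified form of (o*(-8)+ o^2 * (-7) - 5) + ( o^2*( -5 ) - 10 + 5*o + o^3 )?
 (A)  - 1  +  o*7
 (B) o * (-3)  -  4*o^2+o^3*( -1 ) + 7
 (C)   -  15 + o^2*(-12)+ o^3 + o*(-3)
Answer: C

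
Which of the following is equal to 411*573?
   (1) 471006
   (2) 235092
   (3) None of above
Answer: 3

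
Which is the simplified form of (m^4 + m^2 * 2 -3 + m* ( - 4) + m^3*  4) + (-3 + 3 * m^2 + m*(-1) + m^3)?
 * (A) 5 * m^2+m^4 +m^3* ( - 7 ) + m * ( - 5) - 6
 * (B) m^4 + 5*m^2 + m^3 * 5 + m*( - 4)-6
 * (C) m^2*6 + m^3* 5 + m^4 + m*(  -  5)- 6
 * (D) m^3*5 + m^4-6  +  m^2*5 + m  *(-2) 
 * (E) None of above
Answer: E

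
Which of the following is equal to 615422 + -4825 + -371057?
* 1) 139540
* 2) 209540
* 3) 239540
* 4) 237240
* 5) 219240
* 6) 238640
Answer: 3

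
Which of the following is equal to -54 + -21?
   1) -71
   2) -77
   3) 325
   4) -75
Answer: 4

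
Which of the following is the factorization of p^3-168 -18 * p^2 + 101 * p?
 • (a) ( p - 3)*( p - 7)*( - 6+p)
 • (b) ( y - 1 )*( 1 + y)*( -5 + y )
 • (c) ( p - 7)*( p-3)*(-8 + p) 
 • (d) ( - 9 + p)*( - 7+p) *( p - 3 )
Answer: c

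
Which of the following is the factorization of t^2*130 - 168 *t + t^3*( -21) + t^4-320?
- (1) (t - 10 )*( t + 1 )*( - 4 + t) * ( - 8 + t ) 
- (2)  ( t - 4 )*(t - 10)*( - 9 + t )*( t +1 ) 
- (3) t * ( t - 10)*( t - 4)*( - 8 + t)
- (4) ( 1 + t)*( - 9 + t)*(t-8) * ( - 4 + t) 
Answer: 1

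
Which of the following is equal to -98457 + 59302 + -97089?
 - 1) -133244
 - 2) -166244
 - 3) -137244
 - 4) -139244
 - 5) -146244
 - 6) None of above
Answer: 6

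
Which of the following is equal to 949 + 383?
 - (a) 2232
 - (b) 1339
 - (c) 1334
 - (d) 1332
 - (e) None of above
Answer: d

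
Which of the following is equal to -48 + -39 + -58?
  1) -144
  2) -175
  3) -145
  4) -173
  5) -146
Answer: 3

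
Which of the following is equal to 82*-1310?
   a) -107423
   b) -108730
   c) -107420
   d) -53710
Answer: c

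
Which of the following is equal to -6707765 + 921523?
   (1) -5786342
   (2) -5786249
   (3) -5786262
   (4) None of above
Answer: 4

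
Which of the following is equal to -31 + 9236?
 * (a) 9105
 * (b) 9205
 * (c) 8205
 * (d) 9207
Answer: b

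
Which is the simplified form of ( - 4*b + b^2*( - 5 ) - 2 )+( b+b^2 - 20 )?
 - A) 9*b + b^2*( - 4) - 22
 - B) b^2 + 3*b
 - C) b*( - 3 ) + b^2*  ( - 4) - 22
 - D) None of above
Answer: C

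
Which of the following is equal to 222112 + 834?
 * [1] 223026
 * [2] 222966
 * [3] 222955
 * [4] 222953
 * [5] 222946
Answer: 5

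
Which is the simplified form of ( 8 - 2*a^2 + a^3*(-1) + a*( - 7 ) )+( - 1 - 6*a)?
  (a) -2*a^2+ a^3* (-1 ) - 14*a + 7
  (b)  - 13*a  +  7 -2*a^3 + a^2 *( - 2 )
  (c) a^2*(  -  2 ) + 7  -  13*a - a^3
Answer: c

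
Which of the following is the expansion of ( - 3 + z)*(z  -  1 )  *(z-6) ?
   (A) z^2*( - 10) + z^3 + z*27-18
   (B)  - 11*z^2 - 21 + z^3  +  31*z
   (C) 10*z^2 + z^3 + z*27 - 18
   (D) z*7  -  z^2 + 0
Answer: A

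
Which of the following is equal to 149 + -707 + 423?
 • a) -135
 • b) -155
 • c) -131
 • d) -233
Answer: a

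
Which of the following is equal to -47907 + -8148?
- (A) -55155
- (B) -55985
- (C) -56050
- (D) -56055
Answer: D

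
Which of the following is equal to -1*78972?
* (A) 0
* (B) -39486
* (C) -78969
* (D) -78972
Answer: D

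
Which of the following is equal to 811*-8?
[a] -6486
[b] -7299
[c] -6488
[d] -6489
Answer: c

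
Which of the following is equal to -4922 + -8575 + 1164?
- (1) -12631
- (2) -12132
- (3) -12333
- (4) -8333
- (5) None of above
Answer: 3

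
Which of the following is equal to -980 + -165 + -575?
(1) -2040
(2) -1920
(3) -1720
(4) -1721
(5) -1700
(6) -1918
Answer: 3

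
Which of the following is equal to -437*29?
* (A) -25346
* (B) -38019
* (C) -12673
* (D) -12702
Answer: C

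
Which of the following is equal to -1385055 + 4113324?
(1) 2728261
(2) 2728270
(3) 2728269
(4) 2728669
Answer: 3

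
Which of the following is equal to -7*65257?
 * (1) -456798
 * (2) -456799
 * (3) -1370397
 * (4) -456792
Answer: 2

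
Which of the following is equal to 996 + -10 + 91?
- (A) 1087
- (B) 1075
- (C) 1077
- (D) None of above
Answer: C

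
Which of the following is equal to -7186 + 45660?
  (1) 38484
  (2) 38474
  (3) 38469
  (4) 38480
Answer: 2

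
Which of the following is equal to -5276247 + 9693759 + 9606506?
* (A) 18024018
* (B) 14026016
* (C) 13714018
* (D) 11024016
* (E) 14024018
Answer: E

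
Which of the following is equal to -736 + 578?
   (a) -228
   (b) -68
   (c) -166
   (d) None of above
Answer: d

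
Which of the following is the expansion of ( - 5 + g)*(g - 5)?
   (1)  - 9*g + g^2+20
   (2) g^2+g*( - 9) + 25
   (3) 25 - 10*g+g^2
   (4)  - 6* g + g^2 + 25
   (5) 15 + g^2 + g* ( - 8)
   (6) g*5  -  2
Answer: 3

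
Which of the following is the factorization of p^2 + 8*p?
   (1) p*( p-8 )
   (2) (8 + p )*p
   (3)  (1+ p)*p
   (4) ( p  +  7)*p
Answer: 2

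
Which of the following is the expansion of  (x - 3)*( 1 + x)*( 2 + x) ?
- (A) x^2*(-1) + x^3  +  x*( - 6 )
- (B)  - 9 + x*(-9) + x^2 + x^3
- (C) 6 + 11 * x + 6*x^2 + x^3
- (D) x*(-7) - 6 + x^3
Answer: D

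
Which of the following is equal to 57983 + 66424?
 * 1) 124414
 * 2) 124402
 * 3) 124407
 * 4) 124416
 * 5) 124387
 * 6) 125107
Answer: 3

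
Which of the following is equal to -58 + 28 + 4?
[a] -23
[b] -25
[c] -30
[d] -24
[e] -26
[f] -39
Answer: e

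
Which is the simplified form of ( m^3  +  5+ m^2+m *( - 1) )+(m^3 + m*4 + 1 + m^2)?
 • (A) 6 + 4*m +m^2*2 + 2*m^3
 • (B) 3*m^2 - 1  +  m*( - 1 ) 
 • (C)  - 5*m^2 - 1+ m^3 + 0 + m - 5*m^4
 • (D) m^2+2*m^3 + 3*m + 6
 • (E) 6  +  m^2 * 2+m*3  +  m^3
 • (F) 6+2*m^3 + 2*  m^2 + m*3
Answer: F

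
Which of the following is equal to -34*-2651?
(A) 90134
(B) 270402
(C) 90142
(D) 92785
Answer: A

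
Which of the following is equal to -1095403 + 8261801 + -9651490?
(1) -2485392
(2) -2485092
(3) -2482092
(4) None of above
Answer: 2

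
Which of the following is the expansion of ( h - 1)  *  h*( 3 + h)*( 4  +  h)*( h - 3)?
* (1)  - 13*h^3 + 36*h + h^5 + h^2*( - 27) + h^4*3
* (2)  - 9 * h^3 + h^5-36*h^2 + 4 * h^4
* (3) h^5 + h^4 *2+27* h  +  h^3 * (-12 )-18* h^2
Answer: 1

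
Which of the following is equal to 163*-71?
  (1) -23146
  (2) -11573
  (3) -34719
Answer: 2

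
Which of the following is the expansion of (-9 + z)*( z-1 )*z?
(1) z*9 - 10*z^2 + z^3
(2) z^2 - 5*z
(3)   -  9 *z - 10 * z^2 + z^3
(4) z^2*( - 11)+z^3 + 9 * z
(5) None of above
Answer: 1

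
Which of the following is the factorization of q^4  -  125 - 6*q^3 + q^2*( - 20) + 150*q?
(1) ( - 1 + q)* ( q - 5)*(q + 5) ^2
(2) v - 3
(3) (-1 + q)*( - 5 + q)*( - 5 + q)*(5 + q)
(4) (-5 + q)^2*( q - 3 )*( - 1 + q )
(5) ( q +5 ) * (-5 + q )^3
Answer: 3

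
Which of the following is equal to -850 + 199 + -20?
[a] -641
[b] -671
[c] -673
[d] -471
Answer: b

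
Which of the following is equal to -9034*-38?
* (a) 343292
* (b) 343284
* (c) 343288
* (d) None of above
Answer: a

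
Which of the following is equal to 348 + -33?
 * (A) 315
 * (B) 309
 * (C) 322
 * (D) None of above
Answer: A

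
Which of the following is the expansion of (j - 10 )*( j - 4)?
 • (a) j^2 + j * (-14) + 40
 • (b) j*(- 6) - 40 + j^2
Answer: a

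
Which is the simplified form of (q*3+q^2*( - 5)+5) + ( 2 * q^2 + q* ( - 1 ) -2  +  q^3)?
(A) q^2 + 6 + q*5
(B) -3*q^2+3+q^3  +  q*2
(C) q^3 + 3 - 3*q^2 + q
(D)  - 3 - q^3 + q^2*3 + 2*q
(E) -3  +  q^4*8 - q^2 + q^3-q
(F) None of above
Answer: B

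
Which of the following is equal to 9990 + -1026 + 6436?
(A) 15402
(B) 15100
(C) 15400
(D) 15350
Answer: C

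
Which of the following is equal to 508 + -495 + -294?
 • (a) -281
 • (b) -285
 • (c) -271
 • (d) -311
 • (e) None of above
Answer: a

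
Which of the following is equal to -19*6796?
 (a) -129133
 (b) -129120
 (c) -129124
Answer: c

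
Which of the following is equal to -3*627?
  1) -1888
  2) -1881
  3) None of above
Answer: 2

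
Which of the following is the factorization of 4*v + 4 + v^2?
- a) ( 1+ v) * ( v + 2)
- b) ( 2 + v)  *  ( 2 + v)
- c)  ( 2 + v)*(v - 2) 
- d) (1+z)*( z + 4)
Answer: b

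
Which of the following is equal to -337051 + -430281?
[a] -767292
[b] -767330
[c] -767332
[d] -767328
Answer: c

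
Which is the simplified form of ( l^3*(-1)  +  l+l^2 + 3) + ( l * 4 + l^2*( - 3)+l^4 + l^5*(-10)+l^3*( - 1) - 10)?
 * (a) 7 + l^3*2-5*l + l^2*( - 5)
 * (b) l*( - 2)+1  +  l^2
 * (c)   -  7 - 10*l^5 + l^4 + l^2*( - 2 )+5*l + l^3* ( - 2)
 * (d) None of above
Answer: c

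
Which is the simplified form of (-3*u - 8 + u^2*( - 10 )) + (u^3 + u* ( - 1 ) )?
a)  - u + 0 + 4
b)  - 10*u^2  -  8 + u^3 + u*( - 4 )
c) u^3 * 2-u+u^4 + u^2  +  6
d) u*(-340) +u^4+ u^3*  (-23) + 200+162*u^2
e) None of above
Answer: b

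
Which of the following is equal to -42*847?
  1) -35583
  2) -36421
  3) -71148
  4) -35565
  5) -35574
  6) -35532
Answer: 5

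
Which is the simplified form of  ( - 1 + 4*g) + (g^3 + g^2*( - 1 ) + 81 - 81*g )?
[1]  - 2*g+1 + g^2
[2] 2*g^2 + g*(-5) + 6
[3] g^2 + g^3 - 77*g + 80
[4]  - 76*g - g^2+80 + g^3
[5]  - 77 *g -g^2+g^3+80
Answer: 5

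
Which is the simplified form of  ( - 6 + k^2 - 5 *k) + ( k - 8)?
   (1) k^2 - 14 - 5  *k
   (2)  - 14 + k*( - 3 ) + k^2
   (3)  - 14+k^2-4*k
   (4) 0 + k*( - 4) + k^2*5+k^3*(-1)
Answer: 3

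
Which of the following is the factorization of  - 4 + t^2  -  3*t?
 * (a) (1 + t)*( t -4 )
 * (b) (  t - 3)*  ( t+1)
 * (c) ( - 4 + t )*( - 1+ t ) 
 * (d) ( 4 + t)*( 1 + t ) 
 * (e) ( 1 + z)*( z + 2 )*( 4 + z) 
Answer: a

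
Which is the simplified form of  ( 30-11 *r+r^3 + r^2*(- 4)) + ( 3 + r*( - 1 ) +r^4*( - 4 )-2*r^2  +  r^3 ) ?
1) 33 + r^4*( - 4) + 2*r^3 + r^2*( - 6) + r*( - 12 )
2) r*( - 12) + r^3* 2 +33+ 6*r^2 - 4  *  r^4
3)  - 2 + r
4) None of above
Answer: 1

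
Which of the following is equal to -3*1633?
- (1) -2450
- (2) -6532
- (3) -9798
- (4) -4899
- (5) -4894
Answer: 4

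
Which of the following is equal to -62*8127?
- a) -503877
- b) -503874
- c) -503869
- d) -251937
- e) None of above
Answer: b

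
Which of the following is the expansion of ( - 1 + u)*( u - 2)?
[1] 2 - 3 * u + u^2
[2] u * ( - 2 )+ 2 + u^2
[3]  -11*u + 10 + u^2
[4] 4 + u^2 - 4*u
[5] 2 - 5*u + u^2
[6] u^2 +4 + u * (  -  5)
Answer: 1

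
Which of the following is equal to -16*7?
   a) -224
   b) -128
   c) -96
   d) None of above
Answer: d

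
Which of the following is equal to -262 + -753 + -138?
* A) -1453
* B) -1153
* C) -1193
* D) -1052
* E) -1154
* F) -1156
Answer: B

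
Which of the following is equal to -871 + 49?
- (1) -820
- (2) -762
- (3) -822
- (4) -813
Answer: 3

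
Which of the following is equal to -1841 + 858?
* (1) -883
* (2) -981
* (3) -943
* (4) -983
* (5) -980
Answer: 4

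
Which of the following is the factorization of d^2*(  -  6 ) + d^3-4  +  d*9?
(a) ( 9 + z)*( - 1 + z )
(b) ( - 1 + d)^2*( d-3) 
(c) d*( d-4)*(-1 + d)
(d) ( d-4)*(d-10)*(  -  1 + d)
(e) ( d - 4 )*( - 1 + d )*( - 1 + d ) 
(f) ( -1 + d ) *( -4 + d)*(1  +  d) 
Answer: e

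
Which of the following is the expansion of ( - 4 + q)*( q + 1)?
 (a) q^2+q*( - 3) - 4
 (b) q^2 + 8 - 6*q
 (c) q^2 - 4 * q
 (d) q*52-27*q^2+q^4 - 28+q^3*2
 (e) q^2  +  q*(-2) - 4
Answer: a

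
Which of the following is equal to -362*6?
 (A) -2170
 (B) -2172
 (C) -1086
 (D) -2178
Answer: B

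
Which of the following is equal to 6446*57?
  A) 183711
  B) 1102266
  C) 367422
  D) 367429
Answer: C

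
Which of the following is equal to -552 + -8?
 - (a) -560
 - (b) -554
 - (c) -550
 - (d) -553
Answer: a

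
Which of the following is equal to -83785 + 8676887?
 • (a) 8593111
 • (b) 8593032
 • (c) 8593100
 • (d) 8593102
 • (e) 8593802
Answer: d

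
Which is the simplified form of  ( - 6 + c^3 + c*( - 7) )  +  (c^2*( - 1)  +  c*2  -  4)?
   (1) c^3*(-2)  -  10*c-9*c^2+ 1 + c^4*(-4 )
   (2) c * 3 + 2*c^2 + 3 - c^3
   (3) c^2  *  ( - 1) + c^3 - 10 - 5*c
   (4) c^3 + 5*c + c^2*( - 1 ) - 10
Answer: 3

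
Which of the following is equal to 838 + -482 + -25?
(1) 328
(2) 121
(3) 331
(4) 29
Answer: 3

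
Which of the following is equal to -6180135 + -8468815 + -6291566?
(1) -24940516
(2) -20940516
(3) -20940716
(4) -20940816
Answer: 2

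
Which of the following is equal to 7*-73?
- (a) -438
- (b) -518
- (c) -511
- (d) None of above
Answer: c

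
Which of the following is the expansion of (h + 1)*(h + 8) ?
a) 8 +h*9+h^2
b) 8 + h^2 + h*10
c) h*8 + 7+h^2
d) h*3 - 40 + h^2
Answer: a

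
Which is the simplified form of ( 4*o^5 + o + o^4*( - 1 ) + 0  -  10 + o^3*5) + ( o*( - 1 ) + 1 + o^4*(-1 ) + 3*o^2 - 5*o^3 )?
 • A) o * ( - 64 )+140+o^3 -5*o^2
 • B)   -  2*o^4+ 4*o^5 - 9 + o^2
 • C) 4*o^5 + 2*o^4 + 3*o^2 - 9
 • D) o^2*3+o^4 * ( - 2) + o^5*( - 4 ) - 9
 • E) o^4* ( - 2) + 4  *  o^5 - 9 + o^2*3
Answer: E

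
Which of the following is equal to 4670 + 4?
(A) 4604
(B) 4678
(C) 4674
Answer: C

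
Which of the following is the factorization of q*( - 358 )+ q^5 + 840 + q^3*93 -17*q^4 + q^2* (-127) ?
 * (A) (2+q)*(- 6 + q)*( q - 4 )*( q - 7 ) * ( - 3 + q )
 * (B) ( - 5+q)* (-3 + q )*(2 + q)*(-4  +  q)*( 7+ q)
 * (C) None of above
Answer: C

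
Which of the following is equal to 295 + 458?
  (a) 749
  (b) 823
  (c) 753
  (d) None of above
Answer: c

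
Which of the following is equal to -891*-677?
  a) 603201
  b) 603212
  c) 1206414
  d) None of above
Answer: d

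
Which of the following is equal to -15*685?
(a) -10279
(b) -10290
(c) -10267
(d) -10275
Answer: d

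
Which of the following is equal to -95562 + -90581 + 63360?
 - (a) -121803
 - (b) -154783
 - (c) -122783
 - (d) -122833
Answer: c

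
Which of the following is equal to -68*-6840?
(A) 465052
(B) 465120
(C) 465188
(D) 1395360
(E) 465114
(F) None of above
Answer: B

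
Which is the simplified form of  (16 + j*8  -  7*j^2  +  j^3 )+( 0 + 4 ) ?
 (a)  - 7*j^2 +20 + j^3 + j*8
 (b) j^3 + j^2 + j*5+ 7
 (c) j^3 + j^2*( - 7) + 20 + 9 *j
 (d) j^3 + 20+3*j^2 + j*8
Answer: a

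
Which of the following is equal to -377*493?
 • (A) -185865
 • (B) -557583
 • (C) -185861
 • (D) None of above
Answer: C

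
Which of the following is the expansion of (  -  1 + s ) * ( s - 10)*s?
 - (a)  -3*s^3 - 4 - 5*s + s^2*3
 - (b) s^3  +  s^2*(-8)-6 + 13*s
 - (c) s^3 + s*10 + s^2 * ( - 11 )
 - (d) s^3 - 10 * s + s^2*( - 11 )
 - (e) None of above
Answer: c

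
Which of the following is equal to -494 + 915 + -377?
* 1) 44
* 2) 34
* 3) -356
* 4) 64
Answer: 1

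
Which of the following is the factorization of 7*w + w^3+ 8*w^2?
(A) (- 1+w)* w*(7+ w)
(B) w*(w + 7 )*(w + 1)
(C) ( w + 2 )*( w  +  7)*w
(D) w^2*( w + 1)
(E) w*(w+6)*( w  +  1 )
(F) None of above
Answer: B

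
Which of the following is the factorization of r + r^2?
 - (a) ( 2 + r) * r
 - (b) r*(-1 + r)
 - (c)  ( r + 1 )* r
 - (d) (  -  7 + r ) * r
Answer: c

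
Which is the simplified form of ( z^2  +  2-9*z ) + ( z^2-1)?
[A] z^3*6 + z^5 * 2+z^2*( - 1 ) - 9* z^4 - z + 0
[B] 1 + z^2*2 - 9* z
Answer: B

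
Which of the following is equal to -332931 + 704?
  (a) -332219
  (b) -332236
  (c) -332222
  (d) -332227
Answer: d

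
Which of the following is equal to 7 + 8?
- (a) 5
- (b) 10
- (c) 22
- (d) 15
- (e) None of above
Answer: d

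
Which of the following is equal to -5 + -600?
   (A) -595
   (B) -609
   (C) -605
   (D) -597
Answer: C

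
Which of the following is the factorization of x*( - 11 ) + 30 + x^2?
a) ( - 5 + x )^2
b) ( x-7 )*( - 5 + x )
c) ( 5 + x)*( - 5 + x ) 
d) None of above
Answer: d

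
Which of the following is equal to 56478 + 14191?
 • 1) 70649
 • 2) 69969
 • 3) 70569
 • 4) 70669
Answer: 4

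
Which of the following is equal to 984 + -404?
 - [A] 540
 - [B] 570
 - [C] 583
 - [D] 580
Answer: D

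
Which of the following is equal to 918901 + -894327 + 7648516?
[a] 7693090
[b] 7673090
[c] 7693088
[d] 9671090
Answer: b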